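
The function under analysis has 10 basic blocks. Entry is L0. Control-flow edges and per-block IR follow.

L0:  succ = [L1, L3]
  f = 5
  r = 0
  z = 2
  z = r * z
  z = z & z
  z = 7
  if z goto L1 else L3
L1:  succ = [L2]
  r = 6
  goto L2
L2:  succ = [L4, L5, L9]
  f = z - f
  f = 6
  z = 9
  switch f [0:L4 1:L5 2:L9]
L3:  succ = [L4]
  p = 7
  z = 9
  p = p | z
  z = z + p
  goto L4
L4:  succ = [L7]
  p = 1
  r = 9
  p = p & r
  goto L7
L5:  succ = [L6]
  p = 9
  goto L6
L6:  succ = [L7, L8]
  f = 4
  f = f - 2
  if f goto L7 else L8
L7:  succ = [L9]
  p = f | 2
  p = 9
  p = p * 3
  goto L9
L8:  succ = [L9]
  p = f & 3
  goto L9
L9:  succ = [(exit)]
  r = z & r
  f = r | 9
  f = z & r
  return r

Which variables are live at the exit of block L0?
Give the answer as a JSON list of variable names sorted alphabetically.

Block summaries:
  L0: def={f,r,z} ue=∅
  L1: def={r} ue=∅
  L2: def={f,z} ue={f,z}
  L3: def={p,z} ue=∅
  L4: def={p,r} ue=∅
  L5: def={p} ue=∅
  L6: def={f} ue=∅
  L7: def={p} ue={f}
  L8: def={p} ue={f}
  L9: def={f,r} ue={r,z}

Backward fixpoint:
  L0: in=∅ out={f,z}
  L1: in={f,z} out={f,r,z}
  L2: in={f,r,z} out={f,r,z}
  L3: in={f} out={f,z}
  L4: in={f,z} out={f,r,z}
  L5: in={r,z} out={r,z}
  L6: in={r,z} out={f,r,z}
  L7: in={f,r,z} out={r,z}
  L8: in={f,r,z} out={r,z}
  L9: in={r,z} out=∅

live-out(L0) = ["f", "z"]

Answer: ["f", "z"]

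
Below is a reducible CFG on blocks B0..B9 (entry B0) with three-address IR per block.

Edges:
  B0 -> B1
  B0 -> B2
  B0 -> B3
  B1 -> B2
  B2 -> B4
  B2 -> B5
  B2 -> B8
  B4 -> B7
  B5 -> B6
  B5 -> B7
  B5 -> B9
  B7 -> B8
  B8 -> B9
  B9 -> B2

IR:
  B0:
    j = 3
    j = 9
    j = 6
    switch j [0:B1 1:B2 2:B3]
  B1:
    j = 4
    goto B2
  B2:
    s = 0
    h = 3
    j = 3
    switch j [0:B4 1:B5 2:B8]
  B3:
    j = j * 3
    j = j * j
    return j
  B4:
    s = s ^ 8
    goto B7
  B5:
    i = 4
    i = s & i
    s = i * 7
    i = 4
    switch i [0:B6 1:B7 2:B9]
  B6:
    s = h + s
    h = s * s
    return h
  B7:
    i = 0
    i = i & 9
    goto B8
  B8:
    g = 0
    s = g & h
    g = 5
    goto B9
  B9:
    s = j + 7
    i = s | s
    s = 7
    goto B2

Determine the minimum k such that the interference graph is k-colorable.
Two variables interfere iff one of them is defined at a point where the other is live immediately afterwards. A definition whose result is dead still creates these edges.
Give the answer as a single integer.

def/use:
  B0: {j} / ∅
  B1: {j} / ∅
  B2: {h,j,s} / ∅
  B3: {j} / {j}
  B4: {s} / {s}
  B5: {i,s} / {s}
  B6: {h,s} / {h,s}
  B7: {i} / ∅
  B8: {g,s} / {h}
  B9: {i,s} / {j}

Live sets:
  B0 li=∅ lo={j}
  B1 li=∅ lo=∅
  B2 li=∅ lo={h,j,s}
  B3 li={j} lo=∅
  B4 li={h,j,s} lo={h,j}
  B5 li={h,j,s} lo={h,j,s}
  B6 li={h,s} lo=∅
  B7 li={h,j} lo={h,j}
  B8 li={h,j} lo={j}
  B9 li={j} lo=∅

Interfere edges:
  g — {h,j}
  h — {g,i,j,s}
  i — {h,j,s}
  j — {g,h,i,s}
  s — {h,i,j}

Colouring:
  {h,i,j,s} pairwise interfere (4-clique) ⇒ χ ≥ 4
  assign g→c2 h→c0 i→c2 j→c1 s→c3 — no edge inside a register ⇒ χ ≤ 4
  χ = 4

Answer: 4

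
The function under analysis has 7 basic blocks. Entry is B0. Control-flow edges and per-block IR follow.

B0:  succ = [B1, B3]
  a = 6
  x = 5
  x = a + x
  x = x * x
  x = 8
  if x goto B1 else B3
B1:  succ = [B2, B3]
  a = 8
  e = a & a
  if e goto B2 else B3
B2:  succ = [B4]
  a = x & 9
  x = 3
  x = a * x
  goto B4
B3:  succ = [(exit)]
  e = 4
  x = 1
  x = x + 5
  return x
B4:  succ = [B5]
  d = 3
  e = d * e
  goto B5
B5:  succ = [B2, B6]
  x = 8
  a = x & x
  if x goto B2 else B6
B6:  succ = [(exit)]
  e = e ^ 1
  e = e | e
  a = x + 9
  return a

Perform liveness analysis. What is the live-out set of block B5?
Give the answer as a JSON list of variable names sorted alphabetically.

Answer: ["e", "x"]

Analysis:
def/use:
  B0: def={a,x} ue=∅
  B1: def={a,e} ue=∅
  B2: def={a,x} ue={x}
  B3: def={e,x} ue=∅
  B4: def={d,e} ue={e}
  B5: def={a,x} ue=∅
  B6: def={a,e} ue={e,x}

Liveness:
  B0: in=∅ out={x}
  B1: in={x} out={e,x}
  B2: in={e,x} out={e}
  B3: in=∅ out=∅
  B4: in={e} out={e}
  B5: in={e} out={e,x}
  B6: in={e,x} out=∅

live-out(B5) = ["e", "x"]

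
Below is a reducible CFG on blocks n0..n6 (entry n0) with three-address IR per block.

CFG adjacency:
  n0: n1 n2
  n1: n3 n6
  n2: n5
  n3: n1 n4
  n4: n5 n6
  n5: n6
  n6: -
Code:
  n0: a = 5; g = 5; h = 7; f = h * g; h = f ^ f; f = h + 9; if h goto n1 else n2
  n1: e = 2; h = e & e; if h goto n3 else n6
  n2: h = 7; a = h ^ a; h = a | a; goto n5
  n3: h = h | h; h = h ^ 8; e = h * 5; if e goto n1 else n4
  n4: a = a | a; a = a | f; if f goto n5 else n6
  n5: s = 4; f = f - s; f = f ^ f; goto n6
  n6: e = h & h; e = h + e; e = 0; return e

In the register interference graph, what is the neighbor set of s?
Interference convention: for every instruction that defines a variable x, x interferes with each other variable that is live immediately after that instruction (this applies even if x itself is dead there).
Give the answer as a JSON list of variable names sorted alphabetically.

Answer: ["f", "h"]

Analysis:
Per-block:
  n0 def {a,f,g,h} use ∅
  n1 def {e,h} use ∅
  n2 def {a,h} use {a}
  n3 def {e,h} use {h}
  n4 def {a} use {a,f}
  n5 def {f,s} use {f}
  n6 def {e} use {h}

Liveness:
  n0 li=∅ lo={a,f}
  n1 li={a,f} lo={a,f,h}
  n2 li={a,f} lo={f,h}
  n3 li={a,f,h} lo={a,f,h}
  n4 li={a,f,h} lo={f,h}
  n5 li={f,h} lo={h}
  n6 li={h} lo=∅

Conflict graph:
  a: {e,f,g,h}
  e: {a,f,h}
  f: {a,e,h,s}
  g: {a,h}
  h: {a,e,f,g,s}
  s: {f,h}

N(s) = ["f", "h"]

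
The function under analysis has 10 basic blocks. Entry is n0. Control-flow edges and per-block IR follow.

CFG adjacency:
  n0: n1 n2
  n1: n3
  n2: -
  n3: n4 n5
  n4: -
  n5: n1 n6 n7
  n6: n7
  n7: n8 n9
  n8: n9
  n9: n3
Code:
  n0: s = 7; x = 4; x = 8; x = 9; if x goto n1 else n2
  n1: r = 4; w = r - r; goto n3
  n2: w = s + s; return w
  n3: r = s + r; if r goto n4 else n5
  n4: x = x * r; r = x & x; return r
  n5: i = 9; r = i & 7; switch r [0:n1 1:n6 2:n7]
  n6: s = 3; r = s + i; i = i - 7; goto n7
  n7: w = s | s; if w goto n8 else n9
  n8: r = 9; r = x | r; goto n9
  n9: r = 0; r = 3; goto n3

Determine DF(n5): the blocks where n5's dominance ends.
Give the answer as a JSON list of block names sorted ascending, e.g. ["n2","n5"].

Answer: ["n1", "n3"]

Derivation:
idom tree: n1←n0 n2←n0 n3←n1 n4←n3 n5←n3 n6←n5 n7←n5 n8←n7 n9←n7
Dom∩ at merges:
  n1: preds {n0,n5}: {n0} ∩ {n0,n1,n3,n5} = {n0}; idom=n0
  n3: preds {n1,n9}: {n0,n1} ∩ {n0,n1,n3,n5,n7,n9} = {n0,n1}; idom=n1
  n7: preds {n5,n6}: {n0,n1,n3,n5} ∩ {n0,n1,n3,n5,n6} = {n0,n1,n3,n5}; idom=n5
  n9: preds {n7,n8}: {n0,n1,n3,n5,n7} ∩ {n0,n1,n3,n5,n7,n8} = {n0,n1,n3,n5,n7}; idom=n7

Frontier:
  join n1 pred n0: · stop@n0
  join n1 pred n5: n5→n3→n1 stop@n0
  join n3 pred n1: · stop@n1
  join n3 pred n9: n9→n7→n5→n3 stop@n1
  join n7 pred n5: · stop@n5
  join n7 pred n6: n6 stop@n5
  join n9 pred n7: · stop@n7
  join n9 pred n8: n8 stop@n7
  n0: DF=∅
  n1: DF={n1}
  n2: DF=∅
  n3: DF={n1,n3}
  n4: DF=∅
  n5: DF={n1,n3}
  n6: DF={n7}
  n7: DF={n3}
  n8: DF={n9}
  n9: DF={n3}

DF(n5) = ["n1", "n3"]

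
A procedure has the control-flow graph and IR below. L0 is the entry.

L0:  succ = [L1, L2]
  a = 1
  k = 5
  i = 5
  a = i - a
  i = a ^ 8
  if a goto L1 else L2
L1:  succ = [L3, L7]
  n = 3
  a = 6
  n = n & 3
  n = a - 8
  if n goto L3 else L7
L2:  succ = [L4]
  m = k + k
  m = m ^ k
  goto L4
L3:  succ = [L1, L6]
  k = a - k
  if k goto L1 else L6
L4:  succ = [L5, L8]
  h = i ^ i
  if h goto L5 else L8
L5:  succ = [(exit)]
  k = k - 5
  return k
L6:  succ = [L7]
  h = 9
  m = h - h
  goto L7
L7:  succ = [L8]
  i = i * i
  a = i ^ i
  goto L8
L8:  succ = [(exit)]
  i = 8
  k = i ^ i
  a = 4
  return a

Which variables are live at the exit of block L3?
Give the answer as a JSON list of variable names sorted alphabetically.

Answer: ["i", "k"]

Derivation:
def/use:
  L0: {a,i,k} / ∅
  L1: {a,n} / ∅
  L2: {m} / {k}
  L3: {k} / {a,k}
  L4: {h} / {i}
  L5: {k} / {k}
  L6: {h,m} / ∅
  L7: {a,i} / {i}
  L8: {a,i,k} / ∅

Liveness:
  L0: in=∅ out={i,k}
  L1: in={i,k} out={a,i,k}
  L2: in={i,k} out={i,k}
  L3: in={a,i,k} out={i,k}
  L4: in={i,k} out={k}
  L5: in={k} out=∅
  L6: in={i} out={i}
  L7: in={i} out=∅
  L8: in=∅ out=∅

live-out(L3) = ["i", "k"]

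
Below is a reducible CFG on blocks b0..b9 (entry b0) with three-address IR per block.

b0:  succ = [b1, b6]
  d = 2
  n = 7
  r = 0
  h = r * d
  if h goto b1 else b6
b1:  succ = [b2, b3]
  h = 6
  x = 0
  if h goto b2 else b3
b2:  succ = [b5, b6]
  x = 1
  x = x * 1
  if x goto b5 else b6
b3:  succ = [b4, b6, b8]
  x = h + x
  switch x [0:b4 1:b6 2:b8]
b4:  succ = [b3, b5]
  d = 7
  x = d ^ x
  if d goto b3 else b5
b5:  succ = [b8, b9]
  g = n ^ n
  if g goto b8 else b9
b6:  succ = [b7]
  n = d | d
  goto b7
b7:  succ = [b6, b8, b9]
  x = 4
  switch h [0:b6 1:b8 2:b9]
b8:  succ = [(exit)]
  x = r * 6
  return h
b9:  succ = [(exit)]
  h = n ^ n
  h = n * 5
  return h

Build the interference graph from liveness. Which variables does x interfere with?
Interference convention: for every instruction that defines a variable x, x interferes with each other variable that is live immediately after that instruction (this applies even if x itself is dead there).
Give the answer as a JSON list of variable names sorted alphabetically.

def/use:
  b0 def {d,h,n,r} use ∅
  b1 def {h,x} use ∅
  b2 def {x} use ∅
  b3 def {x} use {h,x}
  b4 def {d,x} use {x}
  b5 def {g} use {n}
  b6 def {n} use {d}
  b7 def {x} use {h}
  b8 def {x} use {h,r}
  b9 def {h} use {n}

Liveness:
  live b0: ∅→{d,h,n,r}
  live b1: {d,n,r}→{d,h,n,r,x}
  live b2: {d,h,n,r}→{d,h,n,r}
  live b3: {d,h,n,r,x}→{d,h,n,r,x}
  live b4: {h,n,r,x}→{d,h,n,r,x}
  live b5: {h,n,r}→{h,n,r}
  live b6: {d,h,r}→{d,h,n,r}
  live b7: {d,h,n,r}→{d,h,n,r}
  live b8: {h,r}→∅
  live b9: {n}→∅

Conflict graph:
  d — {h,n,r,x}
  g — {h,n,r}
  h — {d,g,n,r,x}
  n — {d,g,h,r,x}
  r — {d,g,h,n,x}
  x — {d,h,n,r}

N(x) = ["d", "h", "n", "r"]

Answer: ["d", "h", "n", "r"]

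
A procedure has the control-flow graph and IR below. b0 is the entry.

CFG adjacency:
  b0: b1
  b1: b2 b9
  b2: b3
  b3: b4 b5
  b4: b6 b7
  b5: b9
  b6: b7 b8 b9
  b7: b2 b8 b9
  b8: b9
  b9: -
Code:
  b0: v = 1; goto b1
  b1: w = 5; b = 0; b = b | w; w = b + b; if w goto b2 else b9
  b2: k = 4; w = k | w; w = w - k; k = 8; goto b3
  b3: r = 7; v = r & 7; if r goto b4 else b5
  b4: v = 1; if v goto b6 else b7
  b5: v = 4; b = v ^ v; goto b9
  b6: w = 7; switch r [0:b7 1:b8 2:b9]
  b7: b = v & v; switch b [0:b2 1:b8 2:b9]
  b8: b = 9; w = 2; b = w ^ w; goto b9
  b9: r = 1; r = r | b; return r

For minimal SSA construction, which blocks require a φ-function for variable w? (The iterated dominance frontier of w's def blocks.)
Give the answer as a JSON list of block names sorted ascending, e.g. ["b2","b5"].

Answer: ["b2", "b7", "b8", "b9"]

Derivation:
idom tree: b1←b0 b2←b1 b3←b2 b4←b3 b5←b3 b6←b4 b7←b4 b8←b4 b9←b1
Dom at joins:
  b2: preds {b1,b7}: {b0,b1} ∩ {b0,b1,b2,b3,b4,b7} = {b0,b1}; idom=b1
  b7: preds {b4,b6}: {b0,b1,b2,b3,b4} ∩ {b0,b1,b2,b3,b4,b6} = {b0,b1,b2,b3,b4}; idom=b4
  b8: preds {b6,b7}: {b0,b1,b2,b3,b4,b6} ∩ {b0,b1,b2,b3,b4,b7} = {b0,b1,b2,b3,b4}; idom=b4
  b9: preds {b1,b5,b6,b7,b8}: {b0,b1} ∩ {b0,b1,b2,b3,b5} ∩ {b0,b1,b2,b3,b4,b6} ∩ {b0,b1,b2,b3,b4,b7} ∩ {b0,b1,b2,b3,b4,b8} = {b0,b1}; idom=b1

Frontier:
  join b2 pred b1: · stop@b1
  join b2 pred b7: b7→b4→b3→b2 stop@b1
  join b7 pred b4: · stop@b4
  join b7 pred b6: b6 stop@b4
  join b8 pred b6: b6 stop@b4
  join b8 pred b7: b7 stop@b4
  join b9 pred b1: · stop@b1
  join b9 pred b5: b5→b3→b2 stop@b1
  join b9 pred b6: b6→b4→b3→b2 stop@b1
  join b9 pred b7: b7→b4→b3→b2 stop@b1
  join b9 pred b8: b8→b4→b3→b2 stop@b1
  DF(b0)=∅
  DF(b1)=∅
  DF(b2)={b2,b9}
  DF(b3)={b2,b9}
  DF(b4)={b2,b9}
  DF(b5)={b9}
  DF(b6)={b7,b8,b9}
  DF(b7)={b2,b8,b9}
  DF(b8)={b9}
  DF(b9)=∅

φ for w: defs {b1,b2,b6,b8}
  DF⁺ = {b2,b7,b8,b9}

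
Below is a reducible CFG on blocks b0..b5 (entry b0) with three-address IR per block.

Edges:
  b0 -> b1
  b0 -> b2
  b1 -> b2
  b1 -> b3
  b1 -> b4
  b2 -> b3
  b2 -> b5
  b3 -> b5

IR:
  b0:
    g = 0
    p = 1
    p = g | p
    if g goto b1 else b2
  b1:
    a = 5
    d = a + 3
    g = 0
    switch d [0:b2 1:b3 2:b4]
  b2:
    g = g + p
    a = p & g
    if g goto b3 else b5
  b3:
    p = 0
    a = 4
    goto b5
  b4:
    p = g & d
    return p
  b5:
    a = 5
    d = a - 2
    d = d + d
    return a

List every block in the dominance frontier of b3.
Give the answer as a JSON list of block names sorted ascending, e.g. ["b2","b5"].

idom tree: b1←b0 b2←b0 b3←b0 b4←b1 b5←b0
Dom at joins:
  b2: preds {b0,b1}: {b0} ∩ {b0,b1} = {b0}; idom=b0
  b3: preds {b1,b2}: {b0,b1} ∩ {b0,b2} = {b0}; idom=b0
  b5: preds {b2,b3}: {b0,b2} ∩ {b0,b3} = {b0}; idom=b0

DF derivation:
  b2←b0: walk · to b0
  b2←b1: walk b1 to b0
  b3←b1: walk b1 to b0
  b3←b2: walk b2 to b0
  b5←b2: walk b2 to b0
  b5←b3: walk b3 to b0
  b0: DF=∅
  b1: DF={b2,b3}
  b2: DF={b3,b5}
  b3: DF={b5}
  b4: DF=∅
  b5: DF=∅

DF(b3) = ["b5"]

Answer: ["b5"]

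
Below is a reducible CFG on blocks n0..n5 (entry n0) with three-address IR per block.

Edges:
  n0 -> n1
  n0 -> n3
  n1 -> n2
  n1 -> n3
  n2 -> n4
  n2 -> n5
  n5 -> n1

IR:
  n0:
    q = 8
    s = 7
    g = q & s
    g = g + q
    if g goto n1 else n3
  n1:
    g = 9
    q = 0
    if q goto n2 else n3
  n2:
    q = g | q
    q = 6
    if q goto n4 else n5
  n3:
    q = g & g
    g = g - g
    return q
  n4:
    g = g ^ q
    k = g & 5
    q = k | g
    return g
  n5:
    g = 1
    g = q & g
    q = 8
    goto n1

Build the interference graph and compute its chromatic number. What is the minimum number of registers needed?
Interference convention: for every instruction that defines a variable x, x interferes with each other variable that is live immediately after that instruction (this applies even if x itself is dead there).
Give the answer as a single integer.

Block summaries:
  n0: {g,q,s} / ∅
  n1: {g,q} / ∅
  n2: {q} / {g,q}
  n3: {g,q} / {g}
  n4: {g,k,q} / {g,q}
  n5: {g,q} / {q}

Liveness:
  n0 li=∅ lo={g}
  n1 li=∅ lo={g,q}
  n2 li={g,q} lo={g,q}
  n3 li={g} lo=∅
  n4 li={g,q} lo=∅
  n5 li={q} lo=∅

Interfere edges:
  g↔{k,q}
  k↔{g}
  q↔{g,s}
  s↔{q}

Registers:
  {g,k} pairwise interfere (2-clique) ⇒ χ ≥ 2
  2-colouring: c0={g,s}  c1={k,q}
  χ = 2

Answer: 2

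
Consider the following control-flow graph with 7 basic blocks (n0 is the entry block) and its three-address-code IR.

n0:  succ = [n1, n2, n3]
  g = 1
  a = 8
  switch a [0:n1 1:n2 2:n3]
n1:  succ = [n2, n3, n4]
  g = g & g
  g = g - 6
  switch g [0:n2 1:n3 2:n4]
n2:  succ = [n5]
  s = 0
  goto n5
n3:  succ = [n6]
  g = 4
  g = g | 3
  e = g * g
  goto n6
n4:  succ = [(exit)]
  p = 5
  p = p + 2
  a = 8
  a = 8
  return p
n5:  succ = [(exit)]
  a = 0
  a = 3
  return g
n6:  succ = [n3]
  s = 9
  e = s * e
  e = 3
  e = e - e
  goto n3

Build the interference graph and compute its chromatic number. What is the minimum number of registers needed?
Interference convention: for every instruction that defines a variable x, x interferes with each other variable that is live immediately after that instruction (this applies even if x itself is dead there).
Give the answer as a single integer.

Answer: 2

Derivation:
Per-block:
  n0: def={a,g} ue=∅
  n1: def={g} ue={g}
  n2: def={s} ue=∅
  n3: def={e,g} ue=∅
  n4: def={a,p} ue=∅
  n5: def={a} ue={g}
  n6: def={e,s} ue={e}

Liveness:
  n0 li=∅ lo={g}
  n1 li={g} lo={g}
  n2 li={g} lo={g}
  n3 li=∅ lo={e}
  n4 li=∅ lo=∅
  n5 li={g} lo=∅
  n6 li={e} lo=∅

Interference:
  a — {g,p}
  e — {s}
  g — {a,s}
  p — {a}
  s — {e,g}

Chromatic number:
  lower bound: {a,g} mutually conflict ⇒ χ ≥ 2
  assign a→r0 e→r1 g→r1 p→r1 s→r0 — no edge inside a register ⇒ χ ≤ 2
  χ = 2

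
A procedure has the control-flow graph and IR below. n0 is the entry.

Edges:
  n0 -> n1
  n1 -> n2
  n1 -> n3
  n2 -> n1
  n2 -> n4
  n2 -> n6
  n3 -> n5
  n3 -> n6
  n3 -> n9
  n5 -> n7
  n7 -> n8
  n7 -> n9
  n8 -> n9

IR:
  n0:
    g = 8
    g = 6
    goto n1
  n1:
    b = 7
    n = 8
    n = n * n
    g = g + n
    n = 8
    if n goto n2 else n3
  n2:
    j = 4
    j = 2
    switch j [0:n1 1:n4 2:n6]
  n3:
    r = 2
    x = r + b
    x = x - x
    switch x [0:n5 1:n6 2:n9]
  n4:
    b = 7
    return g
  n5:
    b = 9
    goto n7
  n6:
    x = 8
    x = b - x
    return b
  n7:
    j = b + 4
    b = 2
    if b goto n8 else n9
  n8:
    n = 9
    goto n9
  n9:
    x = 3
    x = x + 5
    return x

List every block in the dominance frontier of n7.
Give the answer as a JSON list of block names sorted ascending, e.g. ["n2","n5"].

Answer: ["n9"]

Working:
idom tree: n1←n0 n2←n1 n3←n1 n4←n2 n5←n3 n6←n1 n7←n5 n8←n7 n9←n3
Join-block Dom:
  n1: preds {n0,n2}: {n0} ∩ {n0,n1,n2} = {n0}; idom=n0
  n6: preds {n2,n3}: {n0,n1,n2} ∩ {n0,n1,n3} = {n0,n1}; idom=n1
  n9: preds {n3,n7,n8}: {n0,n1,n3} ∩ {n0,n1,n3,n5,n7} ∩ {n0,n1,n3,n5,n7,n8} = {n0,n1,n3}; idom=n3

Frontier:
  join n1 pred n0: · stop@n0
  join n1 pred n2: n2→n1 stop@n0
  join n6 pred n2: n2 stop@n1
  join n6 pred n3: n3 stop@n1
  join n9 pred n3: · stop@n3
  join n9 pred n7: n7→n5 stop@n3
  join n9 pred n8: n8→n7→n5 stop@n3
  n0 → ∅
  n1 → {n1}
  n2 → {n1,n6}
  n3 → {n6}
  n4 → ∅
  n5 → {n9}
  n6 → ∅
  n7 → {n9}
  n8 → {n9}
  n9 → ∅

DF(n7) = ["n9"]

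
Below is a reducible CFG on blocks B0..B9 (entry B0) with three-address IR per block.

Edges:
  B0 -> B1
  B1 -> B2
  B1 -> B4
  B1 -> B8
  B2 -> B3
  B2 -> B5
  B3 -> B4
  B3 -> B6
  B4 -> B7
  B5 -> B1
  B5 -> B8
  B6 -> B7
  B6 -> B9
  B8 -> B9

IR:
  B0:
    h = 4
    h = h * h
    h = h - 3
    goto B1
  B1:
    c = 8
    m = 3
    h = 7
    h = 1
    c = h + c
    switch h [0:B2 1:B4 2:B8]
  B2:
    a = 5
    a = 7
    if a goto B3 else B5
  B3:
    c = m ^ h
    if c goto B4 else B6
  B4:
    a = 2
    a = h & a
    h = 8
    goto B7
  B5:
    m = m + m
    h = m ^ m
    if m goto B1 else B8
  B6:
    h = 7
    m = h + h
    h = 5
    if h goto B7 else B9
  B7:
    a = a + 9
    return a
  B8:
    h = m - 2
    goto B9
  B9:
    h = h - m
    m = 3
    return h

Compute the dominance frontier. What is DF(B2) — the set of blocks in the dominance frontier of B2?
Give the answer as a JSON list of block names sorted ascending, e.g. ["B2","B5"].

Answer: ["B1", "B4", "B7", "B8", "B9"]

Analysis:
idom tree: B1←B0 B2←B1 B3←B2 B4←B1 B5←B2 B6←B3 B7←B1 B8←B1 B9←B1
Dom∩ at merges:
  B1: preds {B0,B5}: {B0} ∩ {B0,B1,B2,B5} = {B0}; idom=B0
  B4: preds {B1,B3}: {B0,B1} ∩ {B0,B1,B2,B3} = {B0,B1}; idom=B1
  B7: preds {B4,B6}: {B0,B1,B4} ∩ {B0,B1,B2,B3,B6} = {B0,B1}; idom=B1
  B8: preds {B1,B5}: {B0,B1} ∩ {B0,B1,B2,B5} = {B0,B1}; idom=B1
  B9: preds {B6,B8}: {B0,B1,B2,B3,B6} ∩ {B0,B1,B8} = {B0,B1}; idom=B1

DF derivation:
  B1←B0: walk · to B0
  B1←B5: walk B5→B2→B1 to B0
  B4←B1: walk · to B1
  B4←B3: walk B3→B2 to B1
  B7←B4: walk B4 to B1
  B7←B6: walk B6→B3→B2 to B1
  B8←B1: walk · to B1
  B8←B5: walk B5→B2 to B1
  B9←B6: walk B6→B3→B2 to B1
  B9←B8: walk B8 to B1
  B0: DF=∅
  B1: DF={B1}
  B2: DF={B1,B4,B7,B8,B9}
  B3: DF={B4,B7,B9}
  B4: DF={B7}
  B5: DF={B1,B8}
  B6: DF={B7,B9}
  B7: DF=∅
  B8: DF={B9}
  B9: DF=∅

DF(B2) = ["B1", "B4", "B7", "B8", "B9"]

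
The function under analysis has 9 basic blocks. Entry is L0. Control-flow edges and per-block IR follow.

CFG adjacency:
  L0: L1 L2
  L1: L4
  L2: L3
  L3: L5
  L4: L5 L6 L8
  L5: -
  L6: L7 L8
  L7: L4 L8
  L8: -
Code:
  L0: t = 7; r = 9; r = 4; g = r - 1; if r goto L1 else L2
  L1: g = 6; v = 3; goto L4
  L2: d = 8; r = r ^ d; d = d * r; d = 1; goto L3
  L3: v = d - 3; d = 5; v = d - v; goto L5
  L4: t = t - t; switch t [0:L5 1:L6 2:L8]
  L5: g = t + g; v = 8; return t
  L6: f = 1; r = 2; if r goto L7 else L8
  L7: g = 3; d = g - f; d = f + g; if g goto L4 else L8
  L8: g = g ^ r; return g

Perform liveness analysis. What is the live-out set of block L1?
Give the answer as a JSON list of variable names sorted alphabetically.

Answer: ["g", "r", "t"]

Working:
Block summaries:
  L0: def={g,r,t} ue=∅
  L1: def={g,v} ue=∅
  L2: def={d,r} ue={r}
  L3: def={d,v} ue={d}
  L4: def={t} ue={t}
  L5: def={g,v} ue={g,t}
  L6: def={f,r} ue=∅
  L7: def={d,g} ue={f}
  L8: def={g} ue={g,r}

Liveness:
  live L0: ∅→{g,r,t}
  live L1: {r,t}→{g,r,t}
  live L2: {g,r,t}→{d,g,t}
  live L3: {d,g,t}→{g,t}
  live L4: {g,r,t}→{g,r,t}
  live L5: {g,t}→∅
  live L6: {g,t}→{f,g,r,t}
  live L7: {f,r,t}→{g,r,t}
  live L8: {g,r}→∅

live-out(L1) = ["g", "r", "t"]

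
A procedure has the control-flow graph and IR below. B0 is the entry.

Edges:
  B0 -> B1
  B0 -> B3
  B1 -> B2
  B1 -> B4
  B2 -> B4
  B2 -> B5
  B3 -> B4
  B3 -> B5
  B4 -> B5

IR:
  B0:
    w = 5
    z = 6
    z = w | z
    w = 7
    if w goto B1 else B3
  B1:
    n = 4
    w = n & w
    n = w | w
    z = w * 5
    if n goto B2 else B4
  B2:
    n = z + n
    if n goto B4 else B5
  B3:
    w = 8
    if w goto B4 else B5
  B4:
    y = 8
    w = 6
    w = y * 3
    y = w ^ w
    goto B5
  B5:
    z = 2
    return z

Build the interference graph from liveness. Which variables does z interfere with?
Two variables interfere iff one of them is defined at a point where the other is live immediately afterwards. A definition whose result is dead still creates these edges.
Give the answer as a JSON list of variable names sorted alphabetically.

Answer: ["n", "w"]

Derivation:
Per-block:
  B0: {w,z} / ∅
  B1: {n,w,z} / {w}
  B2: {n} / {n,z}
  B3: {w} / ∅
  B4: {w,y} / ∅
  B5: {z} / ∅

Backward fixpoint:
  live B0: ∅→{w}
  live B1: {w}→{n,z}
  live B2: {n,z}→∅
  live B3: ∅→∅
  live B4: ∅→∅
  live B5: ∅→∅

Conflict graph:
  n: {w,z}
  w: {n,y,z}
  y: {w}
  z: {n,w}

N(z) = ["n", "w"]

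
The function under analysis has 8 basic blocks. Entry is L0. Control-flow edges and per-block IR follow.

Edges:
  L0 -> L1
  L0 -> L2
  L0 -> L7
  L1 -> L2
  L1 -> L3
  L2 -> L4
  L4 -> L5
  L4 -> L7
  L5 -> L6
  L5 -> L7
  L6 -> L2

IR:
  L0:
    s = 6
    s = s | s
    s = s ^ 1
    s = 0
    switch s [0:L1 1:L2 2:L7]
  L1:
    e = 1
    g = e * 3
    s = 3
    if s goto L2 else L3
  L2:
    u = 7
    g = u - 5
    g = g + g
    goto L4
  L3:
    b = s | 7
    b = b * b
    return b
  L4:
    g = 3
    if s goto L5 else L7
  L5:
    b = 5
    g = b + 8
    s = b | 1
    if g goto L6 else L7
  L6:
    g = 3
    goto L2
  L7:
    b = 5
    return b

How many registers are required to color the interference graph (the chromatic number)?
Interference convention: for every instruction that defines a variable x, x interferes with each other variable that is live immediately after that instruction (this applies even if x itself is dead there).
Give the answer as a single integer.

Answer: 2

Working:
def/use:
  L0: def={s} ue=∅
  L1: def={e,g,s} ue=∅
  L2: def={g,u} ue=∅
  L3: def={b} ue={s}
  L4: def={g} ue={s}
  L5: def={b,g,s} ue=∅
  L6: def={g} ue=∅
  L7: def={b} ue=∅

Live sets:
  live L0: ∅→{s}
  live L1: ∅→{s}
  live L2: {s}→{s}
  live L3: {s}→∅
  live L4: {s}→∅
  live L5: ∅→{s}
  live L6: {s}→{s}
  live L7: ∅→∅

Interfere edges:
  b↔{g}
  e↔∅
  g↔{b,s}
  s↔{g,u}
  u↔{s}

Registers:
  lower bound: {b,g} mutually conflict ⇒ χ ≥ 2
  2-colouring: R0={e,g,u}  R1={b,s}
  χ = 2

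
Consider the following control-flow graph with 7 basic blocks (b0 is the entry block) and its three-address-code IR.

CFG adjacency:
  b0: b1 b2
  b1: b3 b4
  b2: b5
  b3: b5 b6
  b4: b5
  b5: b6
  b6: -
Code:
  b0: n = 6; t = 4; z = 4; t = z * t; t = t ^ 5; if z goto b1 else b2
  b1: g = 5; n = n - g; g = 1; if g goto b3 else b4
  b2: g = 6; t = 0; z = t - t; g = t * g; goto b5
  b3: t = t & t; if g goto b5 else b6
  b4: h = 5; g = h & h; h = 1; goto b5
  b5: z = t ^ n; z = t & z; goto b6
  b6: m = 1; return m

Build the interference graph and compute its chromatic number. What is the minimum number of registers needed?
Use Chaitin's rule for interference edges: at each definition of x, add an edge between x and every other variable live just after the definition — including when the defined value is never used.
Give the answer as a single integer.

Answer: 4

Working:
def/use:
  b0 def {n,t,z} use ∅
  b1 def {g,n} use {n}
  b2 def {g,t,z} use ∅
  b3 def {t} use {g,t}
  b4 def {g,h} use ∅
  b5 def {z} use {n,t}
  b6 def {m} use ∅

Backward fixpoint:
  b0: in=∅ out={n,t}
  b1: in={n,t} out={g,n,t}
  b2: in={n} out={n,t}
  b3: in={g,n,t} out={n,t}
  b4: in={n,t} out={n,t}
  b5: in={n,t} out=∅
  b6: in=∅ out=∅

Interference:
  g: {n,t,z}
  h: {n,t}
  m: ∅
  n: {g,h,t,z}
  t: {g,h,n,z}
  z: {g,n,t}

Colouring:
  lower bound: {g,n,t,z} mutually conflict ⇒ χ ≥ 4
  assign g→c2 h→c2 m→c0 n→c0 t→c1 z→c3 — no edge inside a register ⇒ χ ≤ 4
  χ = 4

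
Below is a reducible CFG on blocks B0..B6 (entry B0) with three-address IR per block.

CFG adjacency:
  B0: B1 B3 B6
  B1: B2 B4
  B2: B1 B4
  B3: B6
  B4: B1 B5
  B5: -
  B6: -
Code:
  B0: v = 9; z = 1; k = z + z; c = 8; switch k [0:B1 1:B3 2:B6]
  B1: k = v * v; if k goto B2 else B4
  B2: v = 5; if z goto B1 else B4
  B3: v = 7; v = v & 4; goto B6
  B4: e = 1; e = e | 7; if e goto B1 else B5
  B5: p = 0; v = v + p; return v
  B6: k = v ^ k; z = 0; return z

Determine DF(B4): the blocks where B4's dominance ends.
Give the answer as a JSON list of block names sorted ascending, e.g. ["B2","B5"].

idom tree: B1←B0 B2←B1 B3←B0 B4←B1 B5←B4 B6←B0
Dom at joins:
  B1: preds {B0,B2,B4}: {B0} ∩ {B0,B1,B2} ∩ {B0,B1,B4} = {B0}; idom=B0
  B4: preds {B1,B2}: {B0,B1} ∩ {B0,B1,B2} = {B0,B1}; idom=B1
  B6: preds {B0,B3}: {B0} ∩ {B0,B3} = {B0}; idom=B0

DF walk-up:
  join B1 pred B0: · stop@B0
  join B1 pred B2: B2→B1 stop@B0
  join B1 pred B4: B4→B1 stop@B0
  join B4 pred B1: · stop@B1
  join B4 pred B2: B2 stop@B1
  join B6 pred B0: · stop@B0
  join B6 pred B3: B3 stop@B0
  DF(B0)=∅
  DF(B1)={B1}
  DF(B2)={B1,B4}
  DF(B3)={B6}
  DF(B4)={B1}
  DF(B5)=∅
  DF(B6)=∅

DF(B4) = ["B1"]

Answer: ["B1"]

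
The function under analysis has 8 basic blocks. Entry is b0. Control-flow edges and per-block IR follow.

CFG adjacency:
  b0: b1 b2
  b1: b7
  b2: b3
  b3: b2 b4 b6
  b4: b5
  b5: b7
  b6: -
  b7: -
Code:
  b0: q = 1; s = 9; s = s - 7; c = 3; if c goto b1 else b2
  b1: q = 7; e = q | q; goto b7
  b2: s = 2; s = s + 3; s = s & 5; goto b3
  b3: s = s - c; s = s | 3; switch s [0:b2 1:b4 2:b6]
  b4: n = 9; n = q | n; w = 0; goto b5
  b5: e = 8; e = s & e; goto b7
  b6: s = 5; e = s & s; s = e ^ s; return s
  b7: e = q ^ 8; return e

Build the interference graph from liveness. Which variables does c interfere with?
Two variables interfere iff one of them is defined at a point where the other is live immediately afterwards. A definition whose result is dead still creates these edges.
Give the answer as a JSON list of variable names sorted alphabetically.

Answer: ["q", "s"]

Analysis:
Block summaries:
  b0: def={c,q,s} ue=∅
  b1: def={e,q} ue=∅
  b2: def={s} ue=∅
  b3: def={s} ue={c,s}
  b4: def={n,w} ue={q}
  b5: def={e} ue={s}
  b6: def={e,s} ue=∅
  b7: def={e} ue={q}

Backward fixpoint:
  live b0: ∅→{c,q}
  live b1: ∅→{q}
  live b2: {c,q}→{c,q,s}
  live b3: {c,q,s}→{c,q,s}
  live b4: {q,s}→{q,s}
  live b5: {q,s}→{q}
  live b6: ∅→∅
  live b7: {q}→∅

Conflict graph:
  c: {q,s}
  e: {q,s}
  n: {q,s}
  q: {c,e,n,s,w}
  s: {c,e,n,q,w}
  w: {q,s}

N(c) = ["q", "s"]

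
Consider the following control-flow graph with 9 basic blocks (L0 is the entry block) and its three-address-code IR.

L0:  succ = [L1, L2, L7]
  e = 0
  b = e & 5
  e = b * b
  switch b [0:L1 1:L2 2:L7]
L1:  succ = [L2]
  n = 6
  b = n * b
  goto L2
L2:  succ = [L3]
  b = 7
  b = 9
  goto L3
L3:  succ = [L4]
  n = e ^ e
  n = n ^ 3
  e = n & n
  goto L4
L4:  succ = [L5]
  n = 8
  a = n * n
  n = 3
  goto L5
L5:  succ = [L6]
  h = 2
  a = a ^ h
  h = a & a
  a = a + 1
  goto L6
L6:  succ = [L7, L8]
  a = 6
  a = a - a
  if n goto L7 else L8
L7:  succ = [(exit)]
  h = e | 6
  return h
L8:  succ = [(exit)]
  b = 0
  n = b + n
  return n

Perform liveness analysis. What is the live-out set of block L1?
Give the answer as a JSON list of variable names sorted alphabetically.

Per-block:
  L0 def {b,e} use ∅
  L1 def {b,n} use {b}
  L2 def {b} use ∅
  L3 def {e,n} use {e}
  L4 def {a,n} use ∅
  L5 def {a,h} use {a}
  L6 def {a} use {n}
  L7 def {h} use {e}
  L8 def {b,n} use {n}

Liveness:
  live L0: ∅→{b,e}
  live L1: {b,e}→{e}
  live L2: {e}→{e}
  live L3: {e}→{e}
  live L4: {e}→{a,e,n}
  live L5: {a,e,n}→{e,n}
  live L6: {e,n}→{e,n}
  live L7: {e}→∅
  live L8: {n}→∅

live-out(L1) = ["e"]

Answer: ["e"]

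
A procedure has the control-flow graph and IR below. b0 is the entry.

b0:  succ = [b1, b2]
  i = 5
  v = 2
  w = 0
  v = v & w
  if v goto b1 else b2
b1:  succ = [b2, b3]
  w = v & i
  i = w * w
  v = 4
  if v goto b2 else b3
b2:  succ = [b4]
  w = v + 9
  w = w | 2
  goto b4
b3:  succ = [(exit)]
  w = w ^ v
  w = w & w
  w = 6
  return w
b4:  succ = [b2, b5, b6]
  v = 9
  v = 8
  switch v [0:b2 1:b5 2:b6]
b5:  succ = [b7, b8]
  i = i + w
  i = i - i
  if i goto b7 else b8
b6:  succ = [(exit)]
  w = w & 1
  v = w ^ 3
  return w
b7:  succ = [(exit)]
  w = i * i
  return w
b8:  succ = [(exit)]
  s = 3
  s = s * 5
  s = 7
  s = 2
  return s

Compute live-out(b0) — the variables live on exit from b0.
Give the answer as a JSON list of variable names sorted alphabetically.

def/use:
  b0: {i,v,w} / ∅
  b1: {i,v,w} / {i,v}
  b2: {w} / {v}
  b3: {w} / {v,w}
  b4: {v} / ∅
  b5: {i} / {i,w}
  b6: {v,w} / {w}
  b7: {w} / {i}
  b8: {s} / ∅

Live sets:
  b0 li=∅ lo={i,v}
  b1 li={i,v} lo={i,v,w}
  b2 li={i,v} lo={i,w}
  b3 li={v,w} lo=∅
  b4 li={i,w} lo={i,v,w}
  b5 li={i,w} lo={i}
  b6 li={w} lo=∅
  b7 li={i} lo=∅
  b8 li=∅ lo=∅

live-out(b0) = ["i", "v"]

Answer: ["i", "v"]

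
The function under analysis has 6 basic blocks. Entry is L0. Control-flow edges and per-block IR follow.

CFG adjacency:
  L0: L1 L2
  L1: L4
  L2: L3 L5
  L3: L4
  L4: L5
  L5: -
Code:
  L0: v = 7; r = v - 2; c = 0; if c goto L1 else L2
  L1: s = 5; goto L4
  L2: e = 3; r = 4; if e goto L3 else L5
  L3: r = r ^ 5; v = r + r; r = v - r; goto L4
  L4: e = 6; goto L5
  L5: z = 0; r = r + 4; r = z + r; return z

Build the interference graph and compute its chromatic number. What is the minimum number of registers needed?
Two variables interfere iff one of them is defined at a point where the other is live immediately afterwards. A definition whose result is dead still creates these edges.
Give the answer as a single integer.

Per-block:
  L0 def {c,r,v} use ∅
  L1 def {s} use ∅
  L2 def {e,r} use ∅
  L3 def {r,v} use {r}
  L4 def {e} use ∅
  L5 def {r,z} use {r}

Live sets:
  L0: in=∅ out={r}
  L1: in={r} out={r}
  L2: in=∅ out={r}
  L3: in={r} out={r}
  L4: in={r} out={r}
  L5: in={r} out=∅

Interference:
  c — {r}
  e — {r}
  r — {c,e,s,v,z}
  s — {r}
  v — {r}
  z — {r}

Chromatic number:
  lower bound: {c,r} mutually conflict ⇒ χ ≥ 2
  assign c→R1 e→R1 r→R0 s→R1 v→R1 z→R1 — no edge inside a register ⇒ χ ≤ 2
  χ = 2

Answer: 2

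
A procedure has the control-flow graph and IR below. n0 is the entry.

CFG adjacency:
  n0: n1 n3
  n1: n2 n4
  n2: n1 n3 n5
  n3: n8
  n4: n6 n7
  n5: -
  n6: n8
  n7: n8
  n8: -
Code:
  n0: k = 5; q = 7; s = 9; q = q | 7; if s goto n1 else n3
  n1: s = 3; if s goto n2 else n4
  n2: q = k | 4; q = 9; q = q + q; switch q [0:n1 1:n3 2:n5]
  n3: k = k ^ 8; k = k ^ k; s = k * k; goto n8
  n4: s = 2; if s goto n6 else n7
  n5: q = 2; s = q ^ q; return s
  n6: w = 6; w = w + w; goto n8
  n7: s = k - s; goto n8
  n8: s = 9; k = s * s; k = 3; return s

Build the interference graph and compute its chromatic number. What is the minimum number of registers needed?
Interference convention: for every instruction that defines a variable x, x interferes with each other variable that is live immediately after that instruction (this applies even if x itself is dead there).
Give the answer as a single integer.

Per-block:
  n0: def={k,q,s} ue=∅
  n1: def={s} ue=∅
  n2: def={q} ue={k}
  n3: def={k,s} ue={k}
  n4: def={s} ue=∅
  n5: def={q,s} ue=∅
  n6: def={w} ue=∅
  n7: def={s} ue={k,s}
  n8: def={k,s} ue=∅

Backward fixpoint:
  n0 li=∅ lo={k}
  n1 li={k} lo={k}
  n2 li={k} lo={k}
  n3 li={k} lo=∅
  n4 li={k} lo={k,s}
  n5 li=∅ lo=∅
  n6 li=∅ lo=∅
  n7 li={k,s} lo=∅
  n8 li=∅ lo=∅

Interference:
  k↔{q,s}
  q↔{k,s}
  s↔{k,q}
  w↔∅

Chromatic number:
  clique {k,q,s} ⇒ need ≥ 3
  3-colouring: c0={k,w}  c1={q}  c2={s}
  χ = 3

Answer: 3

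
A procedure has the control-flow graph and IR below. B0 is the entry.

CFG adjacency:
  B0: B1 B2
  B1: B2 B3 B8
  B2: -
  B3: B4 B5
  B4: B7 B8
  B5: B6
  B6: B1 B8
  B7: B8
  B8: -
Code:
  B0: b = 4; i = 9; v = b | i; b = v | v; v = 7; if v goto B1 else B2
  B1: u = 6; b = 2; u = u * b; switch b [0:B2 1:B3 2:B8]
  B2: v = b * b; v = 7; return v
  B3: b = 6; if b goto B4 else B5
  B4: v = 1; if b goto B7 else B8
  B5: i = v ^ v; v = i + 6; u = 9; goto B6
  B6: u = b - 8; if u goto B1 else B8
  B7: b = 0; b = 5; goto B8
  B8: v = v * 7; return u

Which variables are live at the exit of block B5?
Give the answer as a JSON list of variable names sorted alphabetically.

Block summaries:
  B0 def {b,i,v} use ∅
  B1 def {b,u} use ∅
  B2 def {v} use {b}
  B3 def {b} use ∅
  B4 def {v} use {b}
  B5 def {i,u,v} use {v}
  B6 def {u} use {b}
  B7 def {b} use ∅
  B8 def {v} use {u,v}

Backward fixpoint:
  live B0: ∅→{b,v}
  live B1: {v}→{b,u,v}
  live B2: {b}→∅
  live B3: {u,v}→{b,u,v}
  live B4: {b,u}→{u,v}
  live B5: {b,v}→{b,v}
  live B6: {b,v}→{u,v}
  live B7: {u,v}→{u,v}
  live B8: {u,v}→∅

live-out(B5) = ["b", "v"]

Answer: ["b", "v"]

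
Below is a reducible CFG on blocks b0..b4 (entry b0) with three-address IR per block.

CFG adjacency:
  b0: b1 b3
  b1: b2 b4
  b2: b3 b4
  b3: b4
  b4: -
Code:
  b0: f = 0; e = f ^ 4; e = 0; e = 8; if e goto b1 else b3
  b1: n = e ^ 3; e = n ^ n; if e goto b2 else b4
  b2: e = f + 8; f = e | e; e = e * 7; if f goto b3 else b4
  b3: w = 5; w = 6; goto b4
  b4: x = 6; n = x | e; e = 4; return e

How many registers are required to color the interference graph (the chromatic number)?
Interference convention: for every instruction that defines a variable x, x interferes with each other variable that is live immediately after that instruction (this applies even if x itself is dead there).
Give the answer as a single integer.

Answer: 2

Analysis:
def/use:
  b0 def {e,f} use ∅
  b1 def {e,n} use {e}
  b2 def {e,f} use {f}
  b3 def {w} use ∅
  b4 def {e,n,x} use {e}

Liveness:
  b0: in=∅ out={e,f}
  b1: in={e,f} out={e,f}
  b2: in={f} out={e}
  b3: in={e} out={e}
  b4: in={e} out=∅

Interfere edges:
  e — {f,w,x}
  f — {e,n}
  n — {f}
  w — {e}
  x — {e}

Registers:
  {e,f} pairwise interfere (2-clique) ⇒ χ ≥ 2
  2-colouring: r0={e,n}  r1={f,w,x}
  χ = 2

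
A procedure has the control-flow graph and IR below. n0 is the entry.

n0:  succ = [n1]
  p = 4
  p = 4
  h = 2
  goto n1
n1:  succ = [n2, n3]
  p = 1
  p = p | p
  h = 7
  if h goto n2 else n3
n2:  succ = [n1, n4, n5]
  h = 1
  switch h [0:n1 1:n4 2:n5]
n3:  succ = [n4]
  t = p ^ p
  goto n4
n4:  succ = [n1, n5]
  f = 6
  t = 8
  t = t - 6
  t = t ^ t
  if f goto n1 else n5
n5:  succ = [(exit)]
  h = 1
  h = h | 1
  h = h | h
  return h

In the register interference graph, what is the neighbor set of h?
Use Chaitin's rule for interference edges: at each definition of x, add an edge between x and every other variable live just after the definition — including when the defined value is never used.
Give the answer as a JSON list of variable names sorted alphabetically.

Answer: ["p"]

Analysis:
def/use:
  n0 def {h,p} use ∅
  n1 def {h,p} use ∅
  n2 def {h} use ∅
  n3 def {t} use {p}
  n4 def {f,t} use ∅
  n5 def {h} use ∅

Live sets:
  n0: in=∅ out=∅
  n1: in=∅ out={p}
  n2: in=∅ out=∅
  n3: in={p} out=∅
  n4: in=∅ out=∅
  n5: in=∅ out=∅

Conflict graph:
  f↔{t}
  h↔{p}
  p↔{h}
  t↔{f}

N(h) = ["p"]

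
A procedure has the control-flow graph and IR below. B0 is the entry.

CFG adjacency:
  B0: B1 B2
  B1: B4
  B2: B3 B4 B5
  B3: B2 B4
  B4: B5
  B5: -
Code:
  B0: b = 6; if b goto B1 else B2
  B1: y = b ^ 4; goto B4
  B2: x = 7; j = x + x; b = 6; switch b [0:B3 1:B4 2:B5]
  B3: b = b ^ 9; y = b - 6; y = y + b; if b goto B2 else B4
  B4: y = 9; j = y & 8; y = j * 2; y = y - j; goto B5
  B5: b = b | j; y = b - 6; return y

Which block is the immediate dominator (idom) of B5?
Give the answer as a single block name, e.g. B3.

idom tree: B1←B0 B2←B0 B3←B2 B4←B0 B5←B0
Dom∩ at merges:
  B2: preds {B0,B3}: {B0} ∩ {B0,B2,B3} = {B0}; idom=B0
  B4: preds {B1,B2,B3}: {B0,B1} ∩ {B0,B2} ∩ {B0,B2,B3} = {B0}; idom=B0
  B5: preds {B2,B4}: {B0,B2} ∩ {B0,B4} = {B0}; idom=B0

idom(B5) = B0

Answer: B0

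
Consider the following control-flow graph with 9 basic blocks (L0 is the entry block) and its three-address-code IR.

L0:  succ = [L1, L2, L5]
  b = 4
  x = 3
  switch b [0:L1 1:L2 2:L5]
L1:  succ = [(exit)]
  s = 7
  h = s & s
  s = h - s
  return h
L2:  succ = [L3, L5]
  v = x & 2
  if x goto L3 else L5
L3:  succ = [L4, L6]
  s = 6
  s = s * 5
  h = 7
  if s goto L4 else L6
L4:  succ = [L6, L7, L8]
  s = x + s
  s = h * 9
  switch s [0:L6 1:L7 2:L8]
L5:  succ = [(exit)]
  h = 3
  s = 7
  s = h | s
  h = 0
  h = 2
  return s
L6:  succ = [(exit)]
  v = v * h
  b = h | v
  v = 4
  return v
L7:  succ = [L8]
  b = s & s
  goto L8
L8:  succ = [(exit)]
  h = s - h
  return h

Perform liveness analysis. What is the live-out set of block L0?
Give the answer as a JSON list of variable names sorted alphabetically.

Answer: ["x"]

Working:
def/use:
  L0: {b,x} / ∅
  L1: {h,s} / ∅
  L2: {v} / {x}
  L3: {h,s} / ∅
  L4: {s} / {h,s,x}
  L5: {h,s} / ∅
  L6: {b,v} / {h,v}
  L7: {b} / {s}
  L8: {h} / {h,s}

Backward fixpoint:
  L0 li=∅ lo={x}
  L1 li=∅ lo=∅
  L2 li={x} lo={v,x}
  L3 li={v,x} lo={h,s,v,x}
  L4 li={h,s,v,x} lo={h,s,v}
  L5 li=∅ lo=∅
  L6 li={h,v} lo=∅
  L7 li={h,s} lo={h,s}
  L8 li={h,s} lo=∅

live-out(L0) = ["x"]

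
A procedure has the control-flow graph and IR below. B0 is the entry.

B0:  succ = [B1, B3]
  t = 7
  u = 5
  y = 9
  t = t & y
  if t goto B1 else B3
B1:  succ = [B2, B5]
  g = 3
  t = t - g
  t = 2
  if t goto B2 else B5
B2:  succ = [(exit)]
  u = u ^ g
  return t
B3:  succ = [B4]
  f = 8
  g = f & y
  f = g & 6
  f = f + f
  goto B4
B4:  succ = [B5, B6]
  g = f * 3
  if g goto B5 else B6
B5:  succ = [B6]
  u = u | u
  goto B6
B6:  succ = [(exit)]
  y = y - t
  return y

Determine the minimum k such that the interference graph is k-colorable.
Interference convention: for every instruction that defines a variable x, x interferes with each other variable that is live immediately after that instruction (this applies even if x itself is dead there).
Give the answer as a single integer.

Answer: 4

Working:
Per-block:
  B0 def {t,u,y} use ∅
  B1 def {g,t} use {t}
  B2 def {u} use {g,t,u}
  B3 def {f,g} use {y}
  B4 def {g} use {f}
  B5 def {u} use {u}
  B6 def {y} use {t,y}

Live sets:
  B0: in=∅ out={t,u,y}
  B1: in={t,u,y} out={g,t,u,y}
  B2: in={g,t,u} out=∅
  B3: in={t,u,y} out={f,t,u,y}
  B4: in={f,t,u,y} out={t,u,y}
  B5: in={t,u,y} out={t,y}
  B6: in={t,y} out=∅

Conflict graph:
  f↔{t,u,y}
  g↔{t,u,y}
  t↔{f,g,u,y}
  u↔{f,g,t,y}
  y↔{f,g,t,u}

Chromatic number:
  lower bound: {f,t,u,y} mutually conflict ⇒ χ ≥ 4
  4-colouring: R0={t}  R1={u}  R2={y}  R3={f,g}
  χ = 4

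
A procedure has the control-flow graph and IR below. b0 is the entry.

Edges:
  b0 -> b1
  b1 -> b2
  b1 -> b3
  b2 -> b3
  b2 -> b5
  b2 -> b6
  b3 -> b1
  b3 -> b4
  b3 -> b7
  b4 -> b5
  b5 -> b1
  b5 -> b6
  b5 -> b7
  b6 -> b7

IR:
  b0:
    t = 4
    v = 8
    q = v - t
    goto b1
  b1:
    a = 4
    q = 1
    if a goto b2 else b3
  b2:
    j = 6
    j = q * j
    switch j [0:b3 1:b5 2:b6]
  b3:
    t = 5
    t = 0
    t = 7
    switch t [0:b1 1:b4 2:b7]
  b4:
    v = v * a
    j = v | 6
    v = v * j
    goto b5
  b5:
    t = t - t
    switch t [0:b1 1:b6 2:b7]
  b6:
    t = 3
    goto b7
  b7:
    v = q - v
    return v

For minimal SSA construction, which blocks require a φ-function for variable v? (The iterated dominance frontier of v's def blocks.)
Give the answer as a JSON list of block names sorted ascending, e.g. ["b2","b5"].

Answer: ["b1", "b5", "b6", "b7"]

Derivation:
idom tree: b1←b0 b2←b1 b3←b1 b4←b3 b5←b1 b6←b1 b7←b1
Join-block Dom:
  b1: preds {b0,b3,b5}: {b0} ∩ {b0,b1,b3} ∩ {b0,b1,b5} = {b0}; idom=b0
  b3: preds {b1,b2}: {b0,b1} ∩ {b0,b1,b2} = {b0,b1}; idom=b1
  b5: preds {b2,b4}: {b0,b1,b2} ∩ {b0,b1,b3,b4} = {b0,b1}; idom=b1
  b6: preds {b2,b5}: {b0,b1,b2} ∩ {b0,b1,b5} = {b0,b1}; idom=b1
  b7: preds {b3,b5,b6}: {b0,b1,b3} ∩ {b0,b1,b5} ∩ {b0,b1,b6} = {b0,b1}; idom=b1

DF derivation:
  join b1 pred b0: · stop@b0
  join b1 pred b3: b3→b1 stop@b0
  join b1 pred b5: b5→b1 stop@b0
  join b3 pred b1: · stop@b1
  join b3 pred b2: b2 stop@b1
  join b5 pred b2: b2 stop@b1
  join b5 pred b4: b4→b3 stop@b1
  join b6 pred b2: b2 stop@b1
  join b6 pred b5: b5 stop@b1
  join b7 pred b3: b3 stop@b1
  join b7 pred b5: b5 stop@b1
  join b7 pred b6: b6 stop@b1
  b0: DF=∅
  b1: DF={b1}
  b2: DF={b3,b5,b6}
  b3: DF={b1,b5,b7}
  b4: DF={b5}
  b5: DF={b1,b6,b7}
  b6: DF={b7}
  b7: DF=∅

φ for v: defs {b0,b4,b7}
  DF⁺ = {b1,b5,b6,b7}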